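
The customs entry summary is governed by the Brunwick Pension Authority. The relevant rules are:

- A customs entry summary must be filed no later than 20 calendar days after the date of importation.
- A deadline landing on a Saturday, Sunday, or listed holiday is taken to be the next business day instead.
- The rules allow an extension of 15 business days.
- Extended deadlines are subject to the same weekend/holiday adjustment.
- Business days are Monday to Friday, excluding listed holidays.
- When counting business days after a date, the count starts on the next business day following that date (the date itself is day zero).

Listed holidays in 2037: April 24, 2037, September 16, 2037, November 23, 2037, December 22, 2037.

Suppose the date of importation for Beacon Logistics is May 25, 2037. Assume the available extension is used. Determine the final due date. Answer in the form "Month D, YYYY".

July 6, 2037

From May 25, 2037, 20 calendar days later is June 14, 2037.
June 14, 2037 falls on a Sunday. Rolling to the next business day gives June 15, 2037, a Monday.
Counting 15 further business days from June 15, 2037 reaches July 6, 2037.
July 6, 2037 falls on a Monday, which is a business day, so no adjustment is needed.
So the filing is due July 6, 2037.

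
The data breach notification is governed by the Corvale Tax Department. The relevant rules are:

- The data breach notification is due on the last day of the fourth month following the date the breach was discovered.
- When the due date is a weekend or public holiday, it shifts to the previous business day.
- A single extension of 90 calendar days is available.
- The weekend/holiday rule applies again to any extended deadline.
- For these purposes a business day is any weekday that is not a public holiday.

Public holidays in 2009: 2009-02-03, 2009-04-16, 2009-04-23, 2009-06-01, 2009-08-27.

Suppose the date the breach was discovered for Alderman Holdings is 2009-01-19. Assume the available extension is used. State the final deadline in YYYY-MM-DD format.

2009-08-26

4 months after 2009-01-19 is May 2009; that month ends on 2009-05-31.
2009-05-31 is a Sunday, so it moves to the preceding business day, 2009-05-29 (Friday).
The 90-calendar-day extension moves the deadline from 2009-05-29 to 2009-08-27.
2009-08-27 is a listed holiday, so it moves to the preceding business day, 2009-08-26 (Wednesday).
Deadline: 2009-08-26.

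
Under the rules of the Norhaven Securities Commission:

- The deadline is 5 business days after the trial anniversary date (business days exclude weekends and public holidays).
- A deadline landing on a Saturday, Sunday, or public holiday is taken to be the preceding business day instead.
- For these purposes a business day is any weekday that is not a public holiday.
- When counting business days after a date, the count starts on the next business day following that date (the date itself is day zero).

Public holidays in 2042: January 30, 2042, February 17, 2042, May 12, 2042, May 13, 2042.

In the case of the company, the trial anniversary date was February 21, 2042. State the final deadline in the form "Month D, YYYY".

5 business days after February 21, 2042, excluding weekends and holidays, is February 28, 2042.
February 28, 2042 is a Friday and not a listed holiday, so it stands.
The final due date is February 28, 2042.

February 28, 2042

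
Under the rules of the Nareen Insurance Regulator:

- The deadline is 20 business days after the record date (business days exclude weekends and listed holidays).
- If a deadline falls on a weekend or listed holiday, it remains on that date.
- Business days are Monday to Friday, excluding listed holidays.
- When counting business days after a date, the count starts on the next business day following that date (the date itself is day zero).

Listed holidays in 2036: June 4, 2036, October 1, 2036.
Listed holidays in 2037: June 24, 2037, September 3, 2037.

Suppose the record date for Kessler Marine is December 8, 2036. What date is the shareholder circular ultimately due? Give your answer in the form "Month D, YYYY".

Starting the day after December 8, 2036 and counting 20 business days lands on January 5, 2037.
January 5, 2037 is a Monday; no weekend or holiday adjustment applies.
Final deadline: January 5, 2037.

January 5, 2037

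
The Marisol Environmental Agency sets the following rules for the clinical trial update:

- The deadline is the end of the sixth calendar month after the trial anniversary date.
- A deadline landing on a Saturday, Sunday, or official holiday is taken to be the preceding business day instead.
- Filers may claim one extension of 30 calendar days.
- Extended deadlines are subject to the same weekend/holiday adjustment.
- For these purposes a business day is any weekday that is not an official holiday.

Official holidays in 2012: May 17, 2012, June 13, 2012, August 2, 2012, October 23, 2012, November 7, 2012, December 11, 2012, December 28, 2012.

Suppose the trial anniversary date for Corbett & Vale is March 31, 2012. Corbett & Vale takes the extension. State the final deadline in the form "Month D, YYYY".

6 months after March 31, 2012 falls in September 2012; the last day of that month is September 30, 2012.
Because September 30, 2012 is a Sunday, the deadline becomes September 28, 2012 (Friday).
Applying the 30-calendar-day extension: September 28, 2012 + 30 days = October 28, 2012.
Because October 28, 2012 is a Sunday, the deadline becomes October 26, 2012 (Friday).
Deadline: October 26, 2012.

October 26, 2012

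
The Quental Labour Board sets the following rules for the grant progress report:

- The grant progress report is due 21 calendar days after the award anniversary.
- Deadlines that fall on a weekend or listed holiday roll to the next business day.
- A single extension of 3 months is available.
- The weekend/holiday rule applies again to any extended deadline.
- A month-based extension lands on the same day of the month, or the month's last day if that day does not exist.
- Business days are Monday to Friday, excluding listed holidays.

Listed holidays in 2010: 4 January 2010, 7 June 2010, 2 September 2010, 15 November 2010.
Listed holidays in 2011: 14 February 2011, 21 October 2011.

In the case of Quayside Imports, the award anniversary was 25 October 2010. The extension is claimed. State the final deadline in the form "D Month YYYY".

16 February 2011

From 25 October 2010, 21 calendar days later is 15 November 2010.
15 November 2010 is a listed holiday; the next business day is 16 November 2010 (Tuesday).
The 3 months extension carries 16 November 2010 to 16 February 2011.
16 February 2011 (Wednesday) is already a business day.
Deadline: 16 February 2011.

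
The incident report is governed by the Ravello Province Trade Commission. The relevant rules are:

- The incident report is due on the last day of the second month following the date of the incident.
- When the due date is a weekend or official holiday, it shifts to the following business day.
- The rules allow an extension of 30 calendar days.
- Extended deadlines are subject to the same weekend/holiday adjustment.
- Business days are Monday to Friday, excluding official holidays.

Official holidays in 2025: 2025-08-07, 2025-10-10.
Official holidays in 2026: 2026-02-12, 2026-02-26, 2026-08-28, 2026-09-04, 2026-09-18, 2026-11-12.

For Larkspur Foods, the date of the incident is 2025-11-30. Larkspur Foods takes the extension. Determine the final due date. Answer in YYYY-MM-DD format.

2026-03-04

2 months after 2025-11-30 falls in January 2026; the last day of that month is 2026-01-31.
2026-01-31 falls on a Saturday. Rolling to the next business day gives 2026-02-02, a Monday.
The 30-calendar-day extension moves the deadline from 2026-02-02 to 2026-03-04.
Since 2026-03-04 is a Wednesday and not a holiday, the date is unchanged.
Final deadline: 2026-03-04.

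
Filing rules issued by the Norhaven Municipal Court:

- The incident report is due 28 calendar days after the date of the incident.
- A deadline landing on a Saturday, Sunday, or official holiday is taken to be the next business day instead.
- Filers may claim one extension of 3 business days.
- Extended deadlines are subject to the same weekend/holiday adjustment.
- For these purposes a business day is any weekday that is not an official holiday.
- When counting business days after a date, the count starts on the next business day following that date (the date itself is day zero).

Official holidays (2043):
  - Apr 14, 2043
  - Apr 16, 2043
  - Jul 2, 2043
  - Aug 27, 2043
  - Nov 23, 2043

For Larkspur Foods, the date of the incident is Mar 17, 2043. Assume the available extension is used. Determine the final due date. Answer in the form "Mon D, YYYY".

Apr 21, 2043

Trigger date Mar 17, 2043 + 28 calendar days = Apr 14, 2043.
Apr 14, 2043 is a listed holiday; the next business day is Apr 15, 2043 (Wednesday).
Applying the 3-business-day extension: 3 business days after Apr 15, 2043 is Apr 21, 2043.
Since Apr 21, 2043 is a Tuesday and not a holiday, the date is unchanged.
The final due date is Apr 21, 2043.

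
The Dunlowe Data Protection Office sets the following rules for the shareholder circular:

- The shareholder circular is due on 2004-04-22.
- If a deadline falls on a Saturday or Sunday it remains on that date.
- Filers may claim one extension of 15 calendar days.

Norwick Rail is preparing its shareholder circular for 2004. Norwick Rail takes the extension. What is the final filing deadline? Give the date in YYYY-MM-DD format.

2004-05-07

The statutory due date is 2004-04-22.
2004-04-22 falls on a Thursday. The rules make no weekend/holiday allowance, so it remains 2004-04-22.
Add the 15 calendar-day extension to 2004-04-22: 2004-05-07.
2004-05-07 falls on a Friday. The rules make no weekend/holiday allowance, so it remains 2004-05-07.
Final deadline: 2004-05-07.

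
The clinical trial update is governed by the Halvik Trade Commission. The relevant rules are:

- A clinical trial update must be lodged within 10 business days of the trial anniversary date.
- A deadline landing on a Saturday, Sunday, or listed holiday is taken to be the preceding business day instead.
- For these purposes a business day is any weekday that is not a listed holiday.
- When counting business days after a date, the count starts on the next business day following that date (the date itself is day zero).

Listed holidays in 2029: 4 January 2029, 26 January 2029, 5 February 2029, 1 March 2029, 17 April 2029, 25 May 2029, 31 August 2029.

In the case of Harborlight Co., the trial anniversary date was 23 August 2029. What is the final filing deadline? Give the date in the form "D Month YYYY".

7 September 2029

Starting the day after 23 August 2029 and counting 10 business days lands on 7 September 2029.
Since 7 September 2029 is a Friday and not a holiday, the date is unchanged.
Final deadline: 7 September 2029.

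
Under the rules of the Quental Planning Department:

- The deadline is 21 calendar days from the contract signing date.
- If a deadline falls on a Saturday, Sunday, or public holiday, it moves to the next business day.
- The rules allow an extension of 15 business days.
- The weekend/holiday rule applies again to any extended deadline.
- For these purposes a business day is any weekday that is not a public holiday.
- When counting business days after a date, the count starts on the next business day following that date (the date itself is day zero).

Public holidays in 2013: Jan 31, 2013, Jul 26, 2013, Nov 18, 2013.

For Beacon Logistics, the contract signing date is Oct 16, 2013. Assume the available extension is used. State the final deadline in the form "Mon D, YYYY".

21 calendar days after Oct 16, 2013 is Nov 6, 2013.
Nov 6, 2013 falls on a Wednesday, which is a business day, so no adjustment is needed.
Counting 15 further business days from Nov 6, 2013 reaches Nov 28, 2013.
Since Nov 28, 2013 is a Thursday and not a holiday, the date is unchanged.
Deadline: Nov 28, 2013.

Nov 28, 2013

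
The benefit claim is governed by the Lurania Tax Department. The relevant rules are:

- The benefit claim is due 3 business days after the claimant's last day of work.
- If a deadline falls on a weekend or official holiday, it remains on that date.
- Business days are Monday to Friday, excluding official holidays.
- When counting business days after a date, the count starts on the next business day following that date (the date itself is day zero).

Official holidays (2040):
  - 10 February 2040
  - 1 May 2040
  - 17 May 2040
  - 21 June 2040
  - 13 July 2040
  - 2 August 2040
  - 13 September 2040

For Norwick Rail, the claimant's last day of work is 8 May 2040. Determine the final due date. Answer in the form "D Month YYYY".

Starting the day after 8 May 2040 and counting 3 business days lands on 11 May 2040.
11 May 2040 falls on a Friday. The rules make no weekend/holiday allowance, so it remains 11 May 2040.
Final deadline: 11 May 2040.

11 May 2040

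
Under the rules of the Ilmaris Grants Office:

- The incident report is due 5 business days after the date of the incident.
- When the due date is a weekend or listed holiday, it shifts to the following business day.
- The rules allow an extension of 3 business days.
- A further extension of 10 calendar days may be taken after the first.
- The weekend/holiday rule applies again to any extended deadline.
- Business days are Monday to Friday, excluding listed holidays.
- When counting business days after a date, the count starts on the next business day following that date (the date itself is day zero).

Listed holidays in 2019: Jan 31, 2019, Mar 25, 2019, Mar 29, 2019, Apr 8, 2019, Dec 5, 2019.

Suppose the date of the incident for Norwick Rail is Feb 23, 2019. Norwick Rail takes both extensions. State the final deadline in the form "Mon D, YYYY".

Starting the day after Feb 23, 2019 and counting 5 business days lands on Mar 1, 2019.
Mar 1, 2019 is a Friday and not a listed holiday, so it stands.
The 3-business-day extension runs from Mar 1, 2019 to Mar 6, 2019.
Mar 6, 2019 (Wednesday) is already a business day.
With the 10-day extension, Mar 6, 2019 becomes Mar 16, 2019.
Because Mar 16, 2019 is a Saturday, the deadline becomes Mar 18, 2019 (Monday).
So the filing is due Mar 18, 2019.

Mar 18, 2019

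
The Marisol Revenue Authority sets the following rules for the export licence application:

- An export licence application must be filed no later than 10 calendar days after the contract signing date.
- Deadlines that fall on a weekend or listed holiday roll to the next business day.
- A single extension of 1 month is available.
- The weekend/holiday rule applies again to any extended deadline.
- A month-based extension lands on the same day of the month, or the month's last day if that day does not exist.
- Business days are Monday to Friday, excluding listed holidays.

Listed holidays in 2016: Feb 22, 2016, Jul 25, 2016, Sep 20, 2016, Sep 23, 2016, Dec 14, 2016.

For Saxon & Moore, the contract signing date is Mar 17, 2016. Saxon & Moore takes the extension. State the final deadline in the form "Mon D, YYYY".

10 calendar days after Mar 17, 2016 is Mar 27, 2016.
Because Mar 27, 2016 is a Sunday, the deadline becomes Mar 28, 2016 (Monday).
Add 1 month to Mar 28, 2016: Apr 28, 2016.
Apr 28, 2016 (Thursday) is already a business day.
So the filing is due Apr 28, 2016.

Apr 28, 2016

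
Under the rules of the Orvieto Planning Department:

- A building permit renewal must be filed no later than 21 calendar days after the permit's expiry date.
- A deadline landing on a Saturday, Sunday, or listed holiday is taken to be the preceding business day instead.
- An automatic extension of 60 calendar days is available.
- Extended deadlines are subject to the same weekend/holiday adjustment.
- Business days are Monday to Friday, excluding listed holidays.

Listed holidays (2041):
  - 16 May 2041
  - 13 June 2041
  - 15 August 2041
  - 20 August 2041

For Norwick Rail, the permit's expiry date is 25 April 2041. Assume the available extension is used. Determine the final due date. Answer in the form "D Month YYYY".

12 July 2041

From 25 April 2041, 21 calendar days later is 16 May 2041.
16 May 2041 falls on a listed holiday. Rolling to the preceding business day gives 15 May 2041, a Wednesday.
With the 60-day extension, 15 May 2041 becomes 14 July 2041.
14 July 2041 falls on a Sunday. Rolling to the preceding business day gives 12 July 2041, a Friday.
Deadline: 12 July 2041.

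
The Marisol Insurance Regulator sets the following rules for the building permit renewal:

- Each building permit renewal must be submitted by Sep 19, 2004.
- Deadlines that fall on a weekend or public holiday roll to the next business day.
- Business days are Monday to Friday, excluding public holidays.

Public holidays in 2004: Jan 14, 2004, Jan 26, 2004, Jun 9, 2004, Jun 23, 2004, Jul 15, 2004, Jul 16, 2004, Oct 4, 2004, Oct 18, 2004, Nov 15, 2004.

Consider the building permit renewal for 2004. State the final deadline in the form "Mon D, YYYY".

The stated deadline is Sep 19, 2004.
Sep 19, 2004 falls on a Sunday. Rolling to the next business day gives Sep 20, 2004, a Monday.
Deadline: Sep 20, 2004.

Sep 20, 2004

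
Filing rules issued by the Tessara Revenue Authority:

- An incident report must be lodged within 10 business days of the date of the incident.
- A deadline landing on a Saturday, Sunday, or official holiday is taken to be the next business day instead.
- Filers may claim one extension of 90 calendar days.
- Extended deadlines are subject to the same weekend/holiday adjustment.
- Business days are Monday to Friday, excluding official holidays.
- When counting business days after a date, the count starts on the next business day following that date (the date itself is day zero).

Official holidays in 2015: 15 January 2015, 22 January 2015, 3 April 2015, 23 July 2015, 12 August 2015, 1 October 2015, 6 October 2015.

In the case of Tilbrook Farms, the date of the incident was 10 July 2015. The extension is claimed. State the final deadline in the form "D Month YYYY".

10 business days after 10 July 2015, excluding weekends and holidays, is 27 July 2015.
27 July 2015 is a Monday and not a listed holiday, so it stands.
Applying the 90-calendar-day extension: 27 July 2015 + 90 days = 25 October 2015.
Because 25 October 2015 is a Sunday, the deadline becomes 26 October 2015 (Monday).
So the filing is due 26 October 2015.

26 October 2015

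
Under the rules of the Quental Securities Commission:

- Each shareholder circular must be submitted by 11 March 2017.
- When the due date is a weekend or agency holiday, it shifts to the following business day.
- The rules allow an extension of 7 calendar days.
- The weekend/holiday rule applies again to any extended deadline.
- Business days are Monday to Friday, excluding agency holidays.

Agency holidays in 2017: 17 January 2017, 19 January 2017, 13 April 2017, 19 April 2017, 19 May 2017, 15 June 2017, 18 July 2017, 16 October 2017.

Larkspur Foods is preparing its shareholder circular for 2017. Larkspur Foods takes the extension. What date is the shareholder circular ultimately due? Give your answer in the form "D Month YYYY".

The stated deadline is 11 March 2017.
11 March 2017 is a Saturday, so it moves to the next business day, 13 March 2017 (Monday).
Applying the 7-calendar-day extension: 13 March 2017 + 7 days = 20 March 2017.
20 March 2017 is a Monday and not a listed holiday, so it stands.
Final deadline: 20 March 2017.

20 March 2017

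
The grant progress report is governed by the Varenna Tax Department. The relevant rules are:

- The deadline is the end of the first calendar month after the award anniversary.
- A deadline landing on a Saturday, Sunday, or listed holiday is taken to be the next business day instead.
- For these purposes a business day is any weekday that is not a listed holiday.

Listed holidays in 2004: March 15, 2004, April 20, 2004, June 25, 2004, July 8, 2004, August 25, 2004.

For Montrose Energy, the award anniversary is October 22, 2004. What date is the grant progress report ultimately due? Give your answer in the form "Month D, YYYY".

1 month after October 22, 2004 falls in November 2004; the last day of that month is November 30, 2004.
November 30, 2004 is a Tuesday and not a listed holiday, so it stands.
Final deadline: November 30, 2004.

November 30, 2004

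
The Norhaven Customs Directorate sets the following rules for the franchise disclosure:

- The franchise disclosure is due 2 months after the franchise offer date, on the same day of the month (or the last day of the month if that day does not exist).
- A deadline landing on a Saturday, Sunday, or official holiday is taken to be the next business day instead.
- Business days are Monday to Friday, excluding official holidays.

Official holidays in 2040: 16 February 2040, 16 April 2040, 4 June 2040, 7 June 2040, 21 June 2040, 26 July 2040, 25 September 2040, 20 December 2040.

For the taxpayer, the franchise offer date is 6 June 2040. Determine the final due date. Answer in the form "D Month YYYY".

Moving 2 months forward from 6 June 2040 on the corresponding day gives 6 August 2040.
6 August 2040 (Monday) is already a business day.
So the filing is due 6 August 2040.

6 August 2040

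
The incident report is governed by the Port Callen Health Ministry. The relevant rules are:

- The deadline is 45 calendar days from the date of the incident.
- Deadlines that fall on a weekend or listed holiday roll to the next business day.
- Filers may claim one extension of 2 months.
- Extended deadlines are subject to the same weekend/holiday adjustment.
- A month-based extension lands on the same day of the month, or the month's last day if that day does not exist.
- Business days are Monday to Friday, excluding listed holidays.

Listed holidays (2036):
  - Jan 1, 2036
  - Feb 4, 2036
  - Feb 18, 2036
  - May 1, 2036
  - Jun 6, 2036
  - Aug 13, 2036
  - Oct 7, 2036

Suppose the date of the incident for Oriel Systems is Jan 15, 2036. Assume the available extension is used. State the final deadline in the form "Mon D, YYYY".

From Jan 15, 2036, 45 calendar days later is Feb 29, 2036.
Feb 29, 2036 falls on a Friday, which is a business day, so no adjustment is needed.
Add 2 months to Feb 29, 2036: Apr 29, 2036.
Apr 29, 2036 is a Tuesday and not a listed holiday, so it stands.
Deadline: Apr 29, 2036.

Apr 29, 2036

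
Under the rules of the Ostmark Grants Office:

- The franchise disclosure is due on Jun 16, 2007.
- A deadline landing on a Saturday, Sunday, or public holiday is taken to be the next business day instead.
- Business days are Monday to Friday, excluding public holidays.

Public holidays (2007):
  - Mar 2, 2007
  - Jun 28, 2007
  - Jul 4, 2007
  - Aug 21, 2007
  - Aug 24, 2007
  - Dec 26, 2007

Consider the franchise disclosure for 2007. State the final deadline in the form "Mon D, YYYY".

Jun 18, 2007

The stated deadline is Jun 16, 2007.
Jun 16, 2007 is a Saturday, so it moves to the next business day, Jun 18, 2007 (Monday).
So the filing is due Jun 18, 2007.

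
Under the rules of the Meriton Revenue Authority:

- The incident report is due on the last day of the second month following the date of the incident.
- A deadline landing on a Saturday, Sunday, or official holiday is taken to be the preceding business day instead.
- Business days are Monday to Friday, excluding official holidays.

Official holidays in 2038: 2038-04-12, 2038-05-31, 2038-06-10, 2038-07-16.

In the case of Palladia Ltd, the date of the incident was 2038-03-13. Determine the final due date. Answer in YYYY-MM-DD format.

2 months after 2038-03-13 falls in May 2038; the last day of that month is 2038-05-31.
2038-05-31 is a listed holiday; the preceding business day is 2038-05-28 (Friday).
So the filing is due 2038-05-28.

2038-05-28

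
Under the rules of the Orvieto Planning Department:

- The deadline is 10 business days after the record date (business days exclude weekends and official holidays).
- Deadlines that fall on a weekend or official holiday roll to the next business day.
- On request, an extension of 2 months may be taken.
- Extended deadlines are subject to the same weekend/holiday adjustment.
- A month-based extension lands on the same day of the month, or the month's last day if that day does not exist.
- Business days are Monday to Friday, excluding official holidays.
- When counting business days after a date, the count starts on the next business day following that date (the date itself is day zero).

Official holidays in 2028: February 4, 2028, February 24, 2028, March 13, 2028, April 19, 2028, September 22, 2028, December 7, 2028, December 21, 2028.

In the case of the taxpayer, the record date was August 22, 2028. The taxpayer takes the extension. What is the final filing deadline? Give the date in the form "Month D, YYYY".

Starting the day after August 22, 2028 and counting 10 business days lands on September 5, 2028.
September 5, 2028 falls on a Tuesday, which is a business day, so no adjustment is needed.
Add 2 months to September 5, 2028: November 5, 2028.
November 5, 2028 is a Sunday, so it moves to the next business day, November 6, 2028 (Monday).
Deadline: November 6, 2028.

November 6, 2028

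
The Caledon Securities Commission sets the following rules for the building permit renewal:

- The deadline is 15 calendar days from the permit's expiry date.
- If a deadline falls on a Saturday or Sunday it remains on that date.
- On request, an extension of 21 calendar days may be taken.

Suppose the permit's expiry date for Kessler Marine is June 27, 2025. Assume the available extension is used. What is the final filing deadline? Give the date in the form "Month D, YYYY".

Trigger date June 27, 2025 + 15 calendar days = July 12, 2025.
July 12, 2025 falls on a Saturday. The rules make no weekend/holiday allowance, so it remains July 12, 2025.
Add the 21 calendar-day extension to July 12, 2025: August 2, 2025.
August 2, 2025 is a Saturday; no weekend or holiday adjustment applies.
The final due date is August 2, 2025.

August 2, 2025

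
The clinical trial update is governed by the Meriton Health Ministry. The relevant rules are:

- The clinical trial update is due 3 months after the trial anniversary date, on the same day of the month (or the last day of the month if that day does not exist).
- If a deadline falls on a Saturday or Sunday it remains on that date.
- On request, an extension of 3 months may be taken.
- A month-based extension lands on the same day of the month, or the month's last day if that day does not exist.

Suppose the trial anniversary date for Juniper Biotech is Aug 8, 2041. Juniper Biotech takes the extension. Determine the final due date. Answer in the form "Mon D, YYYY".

3 months from Aug 8, 2041 is Nov 8, 2041.
Nov 8, 2041 falls on a Friday. The rules make no weekend/holiday allowance, so it remains Nov 8, 2041.
Applying the 3 months extension: 3 months after Nov 8, 2041 is Feb 8, 2042.
Feb 8, 2042 is a Saturday; no weekend or holiday adjustment applies.
Deadline: Feb 8, 2042.

Feb 8, 2042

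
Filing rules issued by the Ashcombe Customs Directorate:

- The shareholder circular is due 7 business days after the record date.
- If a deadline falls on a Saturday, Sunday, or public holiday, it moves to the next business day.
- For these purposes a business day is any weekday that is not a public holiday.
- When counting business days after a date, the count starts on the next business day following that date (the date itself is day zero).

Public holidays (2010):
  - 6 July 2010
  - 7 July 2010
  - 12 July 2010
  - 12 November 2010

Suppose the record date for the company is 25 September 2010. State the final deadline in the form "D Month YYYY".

5 October 2010

Counting 7 business days after 25 September 2010 (skipping weekends and listed holidays) reaches 5 October 2010.
5 October 2010 (Tuesday) is already a business day.
So the filing is due 5 October 2010.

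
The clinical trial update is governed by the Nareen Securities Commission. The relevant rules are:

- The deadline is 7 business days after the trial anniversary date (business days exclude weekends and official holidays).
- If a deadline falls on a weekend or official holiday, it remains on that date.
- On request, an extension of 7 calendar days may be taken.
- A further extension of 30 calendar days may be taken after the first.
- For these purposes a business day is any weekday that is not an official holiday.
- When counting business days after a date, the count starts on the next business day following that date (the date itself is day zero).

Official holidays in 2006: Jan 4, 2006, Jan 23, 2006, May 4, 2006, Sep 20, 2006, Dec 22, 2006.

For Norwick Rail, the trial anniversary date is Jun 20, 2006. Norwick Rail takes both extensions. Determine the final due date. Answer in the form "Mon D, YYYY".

Starting the day after Jun 20, 2006 and counting 7 business days lands on Jun 29, 2006.
No adjustment is made for weekends or holidays, so Jun 29, 2006 stands.
Add the 7 calendar-day extension to Jun 29, 2006: Jul 6, 2006.
Jul 6, 2006 is a Thursday; no weekend or holiday adjustment applies.
With the 30-day extension, Jul 6, 2006 becomes Aug 5, 2006.
Aug 5, 2006 is a Saturday; no weekend or holiday adjustment applies.
The final due date is Aug 5, 2006.

Aug 5, 2006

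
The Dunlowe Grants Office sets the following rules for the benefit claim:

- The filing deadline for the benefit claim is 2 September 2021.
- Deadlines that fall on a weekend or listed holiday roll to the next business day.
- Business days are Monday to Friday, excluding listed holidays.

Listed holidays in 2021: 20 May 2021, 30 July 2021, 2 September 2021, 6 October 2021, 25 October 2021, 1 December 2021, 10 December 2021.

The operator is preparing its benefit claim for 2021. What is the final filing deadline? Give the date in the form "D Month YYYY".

3 September 2021

The statutory due date is 2 September 2021.
2 September 2021 is a listed holiday; the next business day is 3 September 2021 (Friday).
Final deadline: 3 September 2021.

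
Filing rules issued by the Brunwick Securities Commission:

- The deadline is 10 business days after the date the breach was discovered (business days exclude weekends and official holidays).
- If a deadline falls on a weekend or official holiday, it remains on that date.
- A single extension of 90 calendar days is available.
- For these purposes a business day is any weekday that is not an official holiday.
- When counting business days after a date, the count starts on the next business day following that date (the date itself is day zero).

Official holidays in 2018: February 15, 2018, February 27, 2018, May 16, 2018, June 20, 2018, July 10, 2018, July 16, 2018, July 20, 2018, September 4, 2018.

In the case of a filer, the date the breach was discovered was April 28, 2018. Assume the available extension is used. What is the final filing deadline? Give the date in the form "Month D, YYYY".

10 business days after April 28, 2018, excluding weekends and holidays, is May 11, 2018.
May 11, 2018 falls on a Friday. The rules make no weekend/holiday allowance, so it remains May 11, 2018.
Applying the 90-calendar-day extension: May 11, 2018 + 90 days = August 9, 2018.
August 9, 2018 is a Thursday; no weekend or holiday adjustment applies.
Final deadline: August 9, 2018.

August 9, 2018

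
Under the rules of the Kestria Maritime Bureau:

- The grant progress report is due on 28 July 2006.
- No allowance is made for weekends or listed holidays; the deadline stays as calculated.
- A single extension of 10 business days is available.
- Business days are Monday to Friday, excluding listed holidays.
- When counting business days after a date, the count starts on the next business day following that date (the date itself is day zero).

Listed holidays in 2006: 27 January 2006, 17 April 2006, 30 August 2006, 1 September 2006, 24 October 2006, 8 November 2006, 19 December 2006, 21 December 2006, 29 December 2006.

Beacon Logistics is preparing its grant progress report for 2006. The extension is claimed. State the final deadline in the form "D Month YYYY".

The statutory due date is 28 July 2006.
28 July 2006 falls on a Friday. The rules make no weekend/holiday allowance, so it remains 28 July 2006.
The 10-business-day extension runs from 28 July 2006 to 11 August 2006.
No adjustment is made for weekends or holidays, so 11 August 2006 stands.
The final due date is 11 August 2006.

11 August 2006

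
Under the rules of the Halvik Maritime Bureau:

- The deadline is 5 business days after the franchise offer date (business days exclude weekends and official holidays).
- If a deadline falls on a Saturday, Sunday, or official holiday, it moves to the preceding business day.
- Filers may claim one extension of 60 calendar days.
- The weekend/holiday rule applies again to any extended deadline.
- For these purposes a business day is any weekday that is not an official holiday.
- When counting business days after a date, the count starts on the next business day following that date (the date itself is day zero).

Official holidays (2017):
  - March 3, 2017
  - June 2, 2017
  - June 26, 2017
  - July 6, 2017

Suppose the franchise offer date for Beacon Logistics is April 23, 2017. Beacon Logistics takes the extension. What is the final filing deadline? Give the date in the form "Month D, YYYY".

June 27, 2017

Starting the day after April 23, 2017 and counting 5 business days lands on April 28, 2017.
April 28, 2017 falls on a Friday, which is a business day, so no adjustment is needed.
The 60-calendar-day extension moves the deadline from April 28, 2017 to June 27, 2017.
June 27, 2017 falls on a Tuesday, which is a business day, so no adjustment is needed.
Final deadline: June 27, 2017.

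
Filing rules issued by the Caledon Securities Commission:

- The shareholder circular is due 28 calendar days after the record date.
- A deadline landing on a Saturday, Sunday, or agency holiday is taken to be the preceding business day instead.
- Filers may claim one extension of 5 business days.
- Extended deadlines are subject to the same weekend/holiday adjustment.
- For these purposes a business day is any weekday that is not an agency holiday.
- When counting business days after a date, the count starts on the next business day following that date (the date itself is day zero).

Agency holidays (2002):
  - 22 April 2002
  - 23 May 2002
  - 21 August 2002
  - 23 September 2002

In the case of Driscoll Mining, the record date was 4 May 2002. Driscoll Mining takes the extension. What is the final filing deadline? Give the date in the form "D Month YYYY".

28 calendar days after 4 May 2002 is 1 June 2002.
1 June 2002 is a Saturday, so it moves to the preceding business day, 31 May 2002 (Friday).
The 5-business-day extension runs from 31 May 2002 to 7 June 2002.
7 June 2002 falls on a Friday, which is a business day, so no adjustment is needed.
Deadline: 7 June 2002.

7 June 2002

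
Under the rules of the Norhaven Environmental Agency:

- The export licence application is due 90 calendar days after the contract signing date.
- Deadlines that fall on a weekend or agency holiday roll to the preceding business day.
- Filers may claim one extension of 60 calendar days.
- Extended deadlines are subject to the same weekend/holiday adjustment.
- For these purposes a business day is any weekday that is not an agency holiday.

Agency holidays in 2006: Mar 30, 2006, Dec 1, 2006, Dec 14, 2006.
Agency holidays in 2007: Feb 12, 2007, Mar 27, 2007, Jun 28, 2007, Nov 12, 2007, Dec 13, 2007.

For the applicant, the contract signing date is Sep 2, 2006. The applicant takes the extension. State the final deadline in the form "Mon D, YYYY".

Jan 29, 2007

90 calendar days after Sep 2, 2006 is Dec 1, 2006.
Because Dec 1, 2006 is a listed holiday, the deadline becomes Nov 30, 2006 (Thursday).
Add the 60 calendar-day extension to Nov 30, 2006: Jan 29, 2007.
Since Jan 29, 2007 is a Monday and not a holiday, the date is unchanged.
Final deadline: Jan 29, 2007.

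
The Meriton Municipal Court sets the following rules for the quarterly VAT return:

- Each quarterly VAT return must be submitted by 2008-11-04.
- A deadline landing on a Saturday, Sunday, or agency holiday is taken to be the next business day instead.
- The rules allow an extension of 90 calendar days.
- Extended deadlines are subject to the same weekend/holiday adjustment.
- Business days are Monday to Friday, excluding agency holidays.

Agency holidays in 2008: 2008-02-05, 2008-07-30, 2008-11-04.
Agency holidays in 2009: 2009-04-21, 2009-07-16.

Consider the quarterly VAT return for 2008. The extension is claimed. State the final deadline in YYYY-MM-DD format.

2009-02-03

The statutory due date is 2008-11-04.
2008-11-04 falls on a listed holiday. Rolling to the next business day gives 2008-11-05, a Wednesday.
With the 90-day extension, 2008-11-05 becomes 2009-02-03.
2009-02-03 falls on a Tuesday, which is a business day, so no adjustment is needed.
Final deadline: 2009-02-03.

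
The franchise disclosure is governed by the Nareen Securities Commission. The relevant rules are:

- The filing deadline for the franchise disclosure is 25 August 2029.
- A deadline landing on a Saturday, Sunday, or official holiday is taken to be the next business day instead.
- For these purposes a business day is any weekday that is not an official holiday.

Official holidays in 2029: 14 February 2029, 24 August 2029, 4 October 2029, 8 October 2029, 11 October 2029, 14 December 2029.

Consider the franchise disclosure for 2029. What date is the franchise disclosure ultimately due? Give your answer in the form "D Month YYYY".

27 August 2029

The stated deadline is 25 August 2029.
25 August 2029 is a Saturday, so it moves to the next business day, 27 August 2029 (Monday).
Final deadline: 27 August 2029.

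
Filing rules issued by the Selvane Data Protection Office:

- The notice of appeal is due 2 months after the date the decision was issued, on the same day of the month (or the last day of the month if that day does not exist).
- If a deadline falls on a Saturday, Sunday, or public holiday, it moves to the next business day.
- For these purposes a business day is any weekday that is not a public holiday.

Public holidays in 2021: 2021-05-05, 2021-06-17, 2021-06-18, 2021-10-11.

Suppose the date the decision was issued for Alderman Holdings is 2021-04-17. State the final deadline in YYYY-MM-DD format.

2021-06-21

Moving 2 months forward from 2021-04-17 on the corresponding day gives 2021-06-17.
2021-06-17 falls on a listed holiday. Rolling to the next business day gives 2021-06-21, a Monday.
Deadline: 2021-06-21.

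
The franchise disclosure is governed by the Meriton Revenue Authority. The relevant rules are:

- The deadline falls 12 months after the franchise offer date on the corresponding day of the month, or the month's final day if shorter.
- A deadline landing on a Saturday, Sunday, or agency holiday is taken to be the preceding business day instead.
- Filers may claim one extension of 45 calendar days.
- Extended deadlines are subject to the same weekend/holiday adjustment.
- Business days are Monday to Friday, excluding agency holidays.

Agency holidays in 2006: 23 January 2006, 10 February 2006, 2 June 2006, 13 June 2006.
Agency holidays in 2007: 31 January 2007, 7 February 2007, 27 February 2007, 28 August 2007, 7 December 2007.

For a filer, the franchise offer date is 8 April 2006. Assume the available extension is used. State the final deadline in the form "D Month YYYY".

21 May 2007

Moving 12 months forward from 8 April 2006 on the corresponding day gives 8 April 2007.
8 April 2007 falls on a Sunday. Rolling to the preceding business day gives 6 April 2007, a Friday.
The 45-calendar-day extension moves the deadline from 6 April 2007 to 21 May 2007.
21 May 2007 (Monday) is already a business day.
Final deadline: 21 May 2007.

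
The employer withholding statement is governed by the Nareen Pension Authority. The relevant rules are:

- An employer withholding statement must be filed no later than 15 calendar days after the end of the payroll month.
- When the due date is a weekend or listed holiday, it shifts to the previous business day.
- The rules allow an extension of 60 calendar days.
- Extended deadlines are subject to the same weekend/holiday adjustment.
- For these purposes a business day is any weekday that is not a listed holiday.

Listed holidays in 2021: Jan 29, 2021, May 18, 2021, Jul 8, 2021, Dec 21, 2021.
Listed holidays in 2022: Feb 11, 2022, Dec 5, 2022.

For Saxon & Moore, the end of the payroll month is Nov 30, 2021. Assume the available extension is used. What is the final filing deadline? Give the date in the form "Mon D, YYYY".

Feb 10, 2022

Adding 15 calendar days to Nov 30, 2021 gives Dec 15, 2021.
Dec 15, 2021 falls on a Wednesday, which is a business day, so no adjustment is needed.
With the 60-day extension, Dec 15, 2021 becomes Feb 13, 2022.
Because Feb 13, 2022 is a Sunday, the deadline becomes Feb 10, 2022 (Thursday).
So the filing is due Feb 10, 2022.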